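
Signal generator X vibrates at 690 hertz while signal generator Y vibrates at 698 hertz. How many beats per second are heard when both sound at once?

The beat frequency equals the magnitude of the frequency difference.
|690 − 698| = 8 Hz.

8 Hz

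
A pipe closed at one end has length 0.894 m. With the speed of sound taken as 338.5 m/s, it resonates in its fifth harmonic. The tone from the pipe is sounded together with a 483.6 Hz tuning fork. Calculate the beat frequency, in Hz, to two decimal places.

Closed pipe (odd harmonics): f_n = n·v/(4L) = 5·338.5/(4·0.894) = 473.2942 Hz.
f_beat = |473.2942 − 483.6| = 10.31 Hz.

10.31 Hz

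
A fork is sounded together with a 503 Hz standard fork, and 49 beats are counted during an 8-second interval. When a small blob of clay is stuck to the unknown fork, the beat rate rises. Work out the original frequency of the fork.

Beat frequency = 49/8 = 6.125 Hz.
|f − 503| = 6.125, so the fork was at either 496.875 Hz or 509.125 Hz.
Adding mass to a fork lowers its frequency; the adjustment lowers the fork's frequency.
The beat rate rose, so the adjustment moved the fork further from 503 Hz — it was already below the reference.

496.875 Hz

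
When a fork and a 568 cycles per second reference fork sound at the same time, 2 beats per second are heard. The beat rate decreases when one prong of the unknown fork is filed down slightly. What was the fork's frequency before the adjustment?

566 Hz

|f − 568| = 2, so the fork was at either 566 Hz or 570 Hz.
Filing a prong removes mass and raises the fork's frequency; the adjustment raises the fork's frequency.
The beat rate fell, so the adjustment moved the fork toward 568 Hz — it must have started below the reference.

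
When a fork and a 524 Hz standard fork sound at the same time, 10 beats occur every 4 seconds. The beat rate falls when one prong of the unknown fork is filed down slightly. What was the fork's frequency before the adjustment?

Beat frequency = 10/4 = 2.5 Hz.
|f − 524| = 2.5, so the fork was at either 521.5 Hz or 526.5 Hz.
Filing a prong removes mass and raises the fork's frequency; the adjustment raises the fork's frequency.
The beat rate fell, so the adjustment moved the fork toward 524 Hz — it must have started below the reference.

521.5 Hz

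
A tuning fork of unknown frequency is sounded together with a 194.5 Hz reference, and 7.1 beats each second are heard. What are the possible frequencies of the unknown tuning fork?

187.4 Hz or 201.6 Hz

|f − 194.5| = 7.1, so f = 194.5 ± 7.1.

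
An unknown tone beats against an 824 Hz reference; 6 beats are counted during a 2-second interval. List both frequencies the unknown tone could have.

821 Hz or 827 Hz

Beat frequency = 6/2 = 3 Hz.
|f − 824| = 3, so f = 824 ± 3.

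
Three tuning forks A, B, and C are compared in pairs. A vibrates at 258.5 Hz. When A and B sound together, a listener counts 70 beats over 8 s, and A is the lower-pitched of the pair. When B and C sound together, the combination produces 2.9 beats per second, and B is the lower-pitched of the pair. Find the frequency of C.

A–B: Beat frequency = 70/8 = 8.75 Hz.
B is above A, so f_B = 258.5 + 8.75 = 267.25 Hz.
C is above B, so f_C = 267.25 + 2.9 = 270.15 Hz.

270.15 Hz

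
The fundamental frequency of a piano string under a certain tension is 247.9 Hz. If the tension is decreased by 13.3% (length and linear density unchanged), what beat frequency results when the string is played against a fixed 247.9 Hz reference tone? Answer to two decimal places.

17.07 Hz

For a string, f ∝ √T, so the new frequency is 247.9·√0.867 = 230.8267 Hz.
f_beat = |230.8267 − 247.9| = 17.07 Hz.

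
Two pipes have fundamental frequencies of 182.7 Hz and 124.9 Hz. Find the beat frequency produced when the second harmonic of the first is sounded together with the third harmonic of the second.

9.3 Hz

Second harmonic of the first: 2·182.7 = 365.4 Hz.
Third harmonic of the second: 3·124.9 = 374.7 Hz.
f_beat = |365.4 − 374.7| = 9.3 Hz.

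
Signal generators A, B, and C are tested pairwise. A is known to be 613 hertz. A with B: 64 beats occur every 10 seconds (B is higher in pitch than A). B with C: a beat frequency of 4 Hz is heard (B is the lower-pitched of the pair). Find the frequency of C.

A–B: Beat frequency = 64/10 = 6.4 Hz.
B is above A, so f_B = 613 + 6.4 = 619.4 Hz.
C is above B, so f_C = 619.4 + 4 = 623.4 Hz.

623.4 Hz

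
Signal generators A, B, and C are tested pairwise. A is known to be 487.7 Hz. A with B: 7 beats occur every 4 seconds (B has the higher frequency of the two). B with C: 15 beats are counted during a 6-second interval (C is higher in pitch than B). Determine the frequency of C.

A–B: Beat frequency = 7/4 = 1.75 Hz.
B is above A, so f_B = 487.7 + 1.75 = 489.45 Hz.
B–C: Beat frequency = 15/6 = 2.5 Hz.
C is above B, so f_C = 489.45 + 2.5 = 491.95 Hz.

491.95 Hz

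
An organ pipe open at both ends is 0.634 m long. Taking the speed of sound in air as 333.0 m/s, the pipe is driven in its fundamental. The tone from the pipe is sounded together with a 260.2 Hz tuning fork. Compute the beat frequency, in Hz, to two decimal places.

Open pipe: f_n = n·v/(2L) = 1·333.0/(2·0.634) = 262.6183 Hz.
f_beat = |262.6183 − 260.2| = 2.42 Hz.

2.42 Hz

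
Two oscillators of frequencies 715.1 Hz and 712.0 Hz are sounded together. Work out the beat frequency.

f_beat = |f₁ − f₂|.
|715.1 − 712.0| = 3.1 Hz.

3.1 Hz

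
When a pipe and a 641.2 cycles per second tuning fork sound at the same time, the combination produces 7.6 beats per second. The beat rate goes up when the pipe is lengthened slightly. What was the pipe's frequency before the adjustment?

633.6 Hz

|f − 641.2| = 7.6, so the pipe was at either 633.6 Hz or 648.8 Hz.
A longer pipe has a lower fundamental; the adjustment lowers the pipe's frequency.
The beat rate rose, so the adjustment moved the pipe further from 641.2 Hz — it was already below the reference.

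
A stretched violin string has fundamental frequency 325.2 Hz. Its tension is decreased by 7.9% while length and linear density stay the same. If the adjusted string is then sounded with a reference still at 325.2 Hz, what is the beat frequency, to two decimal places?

For a string, f ∝ √T, so the new frequency is 325.2·√0.921 = 312.0904 Hz.
f_beat = |312.0904 − 325.2| = 13.11 Hz.

13.11 Hz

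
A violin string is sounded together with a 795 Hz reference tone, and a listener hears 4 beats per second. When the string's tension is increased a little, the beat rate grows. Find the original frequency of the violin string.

799 Hz

|f − 795| = 4, so the violin string was at either 791 Hz or 799 Hz.
Higher tension means higher frequency; the adjustment raises the violin string's frequency.
The beat rate rose, so the adjustment moved the violin string further from 795 Hz — it was already above the reference.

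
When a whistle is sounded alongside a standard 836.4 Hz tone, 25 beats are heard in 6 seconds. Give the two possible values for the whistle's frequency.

Beat frequency = 25/6 = 4.1667 Hz.
|f − 836.4| = 4.1667, so f = 836.4 ± 4.1667.

832.2333 Hz or 840.5667 Hz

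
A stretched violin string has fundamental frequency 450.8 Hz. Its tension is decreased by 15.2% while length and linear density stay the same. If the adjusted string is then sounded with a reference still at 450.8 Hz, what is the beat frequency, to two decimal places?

For a string, f ∝ √T, so the new frequency is 450.8·√0.848 = 415.1278 Hz.
f_beat = |415.1278 − 450.8| = 35.67 Hz.

35.67 Hz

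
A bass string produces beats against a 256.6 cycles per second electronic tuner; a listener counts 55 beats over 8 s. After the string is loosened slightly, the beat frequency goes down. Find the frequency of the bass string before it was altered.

263.475 Hz

Beat frequency = 55/8 = 6.875 Hz.
|f − 256.6| = 6.875, so the bass string was at either 249.725 Hz or 263.475 Hz.
Reducing tension lowers a string's frequency; the adjustment lowers the bass string's frequency.
The beat rate fell, so the adjustment moved the bass string toward 256.6 Hz — it must have started above the reference.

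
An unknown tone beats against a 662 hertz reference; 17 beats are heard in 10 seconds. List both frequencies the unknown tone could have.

660.3 Hz or 663.7 Hz

Beat frequency = 17/10 = 1.7 Hz.
|f − 662| = 1.7, so f = 662 ± 1.7.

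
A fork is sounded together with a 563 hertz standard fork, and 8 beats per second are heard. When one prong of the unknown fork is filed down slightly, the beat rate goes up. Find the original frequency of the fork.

571 Hz

|f − 563| = 8, so the fork was at either 555 Hz or 571 Hz.
Filing a prong removes mass and raises the fork's frequency; the adjustment raises the fork's frequency.
The beat rate rose, so the adjustment moved the fork further from 563 Hz — it was already above the reference.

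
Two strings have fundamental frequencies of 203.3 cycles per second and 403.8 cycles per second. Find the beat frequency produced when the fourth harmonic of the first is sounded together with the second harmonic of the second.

Fourth harmonic of the first: 4·203.3 = 813.2 Hz.
Second harmonic of the second: 2·403.8 = 807.6 Hz.
f_beat = |813.2 − 807.6| = 5.6 Hz.

5.6 Hz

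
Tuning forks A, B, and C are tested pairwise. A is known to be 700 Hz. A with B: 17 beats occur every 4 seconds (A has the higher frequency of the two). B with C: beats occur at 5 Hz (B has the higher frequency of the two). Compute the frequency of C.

A–B: Beat frequency = 17/4 = 4.25 Hz.
B is below A, so f_B = 700 − 4.25 = 695.75 Hz.
C is below B, so f_C = 695.75 − 5 = 690.75 Hz.

690.75 Hz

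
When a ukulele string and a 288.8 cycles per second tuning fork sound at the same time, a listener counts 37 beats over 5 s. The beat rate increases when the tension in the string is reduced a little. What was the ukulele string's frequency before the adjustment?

Beat frequency = 37/5 = 7.4 Hz.
|f − 288.8| = 7.4, so the ukulele string was at either 281.4 Hz or 296.2 Hz.
Lower tension means lower frequency; the adjustment lowers the ukulele string's frequency.
The beat rate rose, so the adjustment moved the ukulele string further from 288.8 Hz — it was already below the reference.

281.4 Hz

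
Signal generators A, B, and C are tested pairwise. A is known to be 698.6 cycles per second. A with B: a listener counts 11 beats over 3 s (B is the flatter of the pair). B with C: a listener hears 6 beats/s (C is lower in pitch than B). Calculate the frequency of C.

A–B: Beat frequency = 11/3 = 3.6667 Hz.
B is below A, so f_B = 698.6 − 3.6667 = 694.9333 Hz.
C is below B, so f_C = 694.9333 − 6 = 688.9333 Hz.

688.9333 Hz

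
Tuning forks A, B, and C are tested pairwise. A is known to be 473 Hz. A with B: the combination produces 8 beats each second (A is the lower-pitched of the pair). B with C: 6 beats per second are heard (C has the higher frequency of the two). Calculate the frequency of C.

487 Hz

B is above A, so f_B = 473 + 8 = 481 Hz.
C is above B, so f_C = 481 + 6 = 487 Hz.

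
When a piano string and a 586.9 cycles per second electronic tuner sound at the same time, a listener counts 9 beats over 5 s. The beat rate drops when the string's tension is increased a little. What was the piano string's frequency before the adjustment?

Beat frequency = 9/5 = 1.8 Hz.
|f − 586.9| = 1.8, so the piano string was at either 585.1 Hz or 588.7 Hz.
Higher tension means higher frequency; the adjustment raises the piano string's frequency.
The beat rate fell, so the adjustment moved the piano string toward 586.9 Hz — it must have started below the reference.

585.1 Hz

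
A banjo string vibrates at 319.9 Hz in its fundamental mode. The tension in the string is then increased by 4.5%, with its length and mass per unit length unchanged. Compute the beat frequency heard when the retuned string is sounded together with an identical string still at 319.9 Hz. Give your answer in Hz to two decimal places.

7.12 Hz

For a string, f ∝ √T, so the new frequency is 319.9·√1.045 = 327.0185 Hz.
f_beat = |327.0185 − 319.9| = 7.12 Hz.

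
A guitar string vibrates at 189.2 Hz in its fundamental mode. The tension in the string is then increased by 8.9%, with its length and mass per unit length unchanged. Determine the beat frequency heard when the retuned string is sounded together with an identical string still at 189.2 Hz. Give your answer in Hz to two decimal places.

For a string, f ∝ √T, so the new frequency is 189.2·√1.089 = 197.4400 Hz.
f_beat = |197.4400 − 189.2| = 8.24 Hz.

8.24 Hz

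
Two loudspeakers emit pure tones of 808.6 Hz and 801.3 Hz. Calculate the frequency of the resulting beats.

7.3 Hz

f_beat = |f₁ − f₂|.
|808.6 − 801.3| = 7.3 Hz.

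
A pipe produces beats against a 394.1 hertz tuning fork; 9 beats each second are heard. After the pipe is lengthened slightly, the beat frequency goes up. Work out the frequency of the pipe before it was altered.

385.1 Hz

|f − 394.1| = 9, so the pipe was at either 385.1 Hz or 403.1 Hz.
A longer pipe has a lower fundamental; the adjustment lowers the pipe's frequency.
The beat rate rose, so the adjustment moved the pipe further from 394.1 Hz — it was already below the reference.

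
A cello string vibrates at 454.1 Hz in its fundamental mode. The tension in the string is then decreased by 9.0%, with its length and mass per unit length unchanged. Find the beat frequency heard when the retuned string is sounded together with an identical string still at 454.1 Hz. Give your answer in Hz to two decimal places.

20.92 Hz

For a string, f ∝ √T, so the new frequency is 454.1·√0.910 = 433.1838 Hz.
f_beat = |433.1838 − 454.1| = 20.92 Hz.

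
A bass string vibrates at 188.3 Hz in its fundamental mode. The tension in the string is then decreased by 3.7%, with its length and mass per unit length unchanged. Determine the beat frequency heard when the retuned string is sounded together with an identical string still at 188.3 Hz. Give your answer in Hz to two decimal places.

For a string, f ∝ √T, so the new frequency is 188.3·√0.963 = 184.7836 Hz.
f_beat = |184.7836 − 188.3| = 3.52 Hz.

3.52 Hz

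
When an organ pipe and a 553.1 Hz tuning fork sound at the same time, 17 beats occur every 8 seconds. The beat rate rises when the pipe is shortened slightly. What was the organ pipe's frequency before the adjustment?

Beat frequency = 17/8 = 2.125 Hz.
|f − 553.1| = 2.125, so the organ pipe was at either 550.975 Hz or 555.225 Hz.
A shorter pipe has a higher fundamental; the adjustment raises the organ pipe's frequency.
The beat rate rose, so the adjustment moved the organ pipe further from 553.1 Hz — it was already above the reference.

555.225 Hz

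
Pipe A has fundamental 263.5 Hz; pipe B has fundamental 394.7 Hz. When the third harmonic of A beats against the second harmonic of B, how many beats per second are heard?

Third harmonic of the first: 3·263.5 = 790.5 Hz.
Second harmonic of the second: 2·394.7 = 789.4 Hz.
f_beat = |790.5 − 789.4| = 1.1 Hz.

1.1 Hz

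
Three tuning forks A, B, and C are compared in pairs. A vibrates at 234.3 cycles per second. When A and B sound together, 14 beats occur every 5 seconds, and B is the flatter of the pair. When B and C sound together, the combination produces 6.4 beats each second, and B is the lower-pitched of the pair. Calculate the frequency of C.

A–B: Beat frequency = 14/5 = 2.8 Hz.
B is below A, so f_B = 234.3 − 2.8 = 231.5 Hz.
C is above B, so f_C = 231.5 + 6.4 = 237.9 Hz.

237.9 Hz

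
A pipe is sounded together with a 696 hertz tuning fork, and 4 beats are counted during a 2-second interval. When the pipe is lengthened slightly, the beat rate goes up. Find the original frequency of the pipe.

Beat frequency = 4/2 = 2 Hz.
|f − 696| = 2, so the pipe was at either 694 Hz or 698 Hz.
A longer pipe has a lower fundamental; the adjustment lowers the pipe's frequency.
The beat rate rose, so the adjustment moved the pipe further from 696 Hz — it was already below the reference.

694 Hz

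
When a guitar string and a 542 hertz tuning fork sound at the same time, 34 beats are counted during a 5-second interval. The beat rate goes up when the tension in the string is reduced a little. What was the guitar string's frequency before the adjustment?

Beat frequency = 34/5 = 6.8 Hz.
|f − 542| = 6.8, so the guitar string was at either 535.2 Hz or 548.8 Hz.
Lower tension means lower frequency; the adjustment lowers the guitar string's frequency.
The beat rate rose, so the adjustment moved the guitar string further from 542 Hz — it was already below the reference.

535.2 Hz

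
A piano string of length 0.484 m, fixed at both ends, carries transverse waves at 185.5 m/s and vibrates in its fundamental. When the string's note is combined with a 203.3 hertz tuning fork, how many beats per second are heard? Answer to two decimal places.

For a string fixed at both ends, f_n = n·v/(2L) = 1·185.5/(2·0.484) = 191.6322 Hz.
f_beat = |191.6322 − 203.3| = 11.67 Hz.

11.67 Hz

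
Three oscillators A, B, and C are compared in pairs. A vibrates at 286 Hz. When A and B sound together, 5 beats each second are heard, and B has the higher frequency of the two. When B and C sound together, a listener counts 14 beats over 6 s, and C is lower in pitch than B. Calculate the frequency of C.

288.6667 Hz

B is above A, so f_B = 286 + 5 = 291 Hz.
B–C: Beat frequency = 14/6 = 2.3333 Hz.
C is below B, so f_C = 291 − 2.3333 = 288.6667 Hz.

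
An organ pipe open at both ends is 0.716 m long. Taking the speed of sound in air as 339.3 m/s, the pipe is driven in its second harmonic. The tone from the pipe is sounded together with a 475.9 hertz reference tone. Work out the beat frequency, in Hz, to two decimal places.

2.02 Hz

Open pipe: f_n = n·v/(2L) = 2·339.3/(2·0.716) = 473.8827 Hz.
f_beat = |473.8827 − 475.9| = 2.02 Hz.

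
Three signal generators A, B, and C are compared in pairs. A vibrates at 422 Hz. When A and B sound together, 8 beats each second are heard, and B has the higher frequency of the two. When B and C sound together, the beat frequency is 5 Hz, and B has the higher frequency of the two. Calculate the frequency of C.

B is above A, so f_B = 422 + 8 = 430 Hz.
C is below B, so f_C = 430 − 5 = 425 Hz.

425 Hz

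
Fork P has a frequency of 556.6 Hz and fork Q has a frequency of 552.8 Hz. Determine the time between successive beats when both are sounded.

f_beat = |556.6 − 552.8| = 3.8 Hz.
Beat period T = 1 / f_beat = 1 / 3.8 s.

0.263 s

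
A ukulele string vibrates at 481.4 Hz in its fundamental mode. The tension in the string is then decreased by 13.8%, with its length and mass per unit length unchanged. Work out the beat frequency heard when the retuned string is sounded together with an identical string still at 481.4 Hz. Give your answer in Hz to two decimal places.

For a string, f ∝ √T, so the new frequency is 481.4·√0.862 = 446.9508 Hz.
f_beat = |446.9508 − 481.4| = 34.45 Hz.

34.45 Hz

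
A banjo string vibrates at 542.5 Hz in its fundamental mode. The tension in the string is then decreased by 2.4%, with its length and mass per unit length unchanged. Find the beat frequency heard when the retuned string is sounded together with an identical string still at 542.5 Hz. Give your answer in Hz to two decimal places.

6.55 Hz

For a string, f ∝ √T, so the new frequency is 542.5·√0.976 = 535.9505 Hz.
f_beat = |535.9505 − 542.5| = 6.55 Hz.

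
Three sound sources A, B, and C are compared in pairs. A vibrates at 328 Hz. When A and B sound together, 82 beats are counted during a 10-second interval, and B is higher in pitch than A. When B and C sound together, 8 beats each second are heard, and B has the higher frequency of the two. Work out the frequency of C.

328.2 Hz

A–B: Beat frequency = 82/10 = 8.2 Hz.
B is above A, so f_B = 328 + 8.2 = 336.2 Hz.
C is below B, so f_C = 336.2 − 8 = 328.2 Hz.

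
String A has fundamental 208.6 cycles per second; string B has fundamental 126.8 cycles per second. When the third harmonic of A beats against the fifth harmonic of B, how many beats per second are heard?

Third harmonic of the first: 3·208.6 = 625.8 Hz.
Fifth harmonic of the second: 5·126.8 = 634.0 Hz.
f_beat = |625.8 − 634.0| = 8.2 Hz.

8.2 Hz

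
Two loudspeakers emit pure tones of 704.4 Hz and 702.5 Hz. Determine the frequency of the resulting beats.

Beats arise from superposition of two nearby frequencies; the beat rate is |f₁ − f₂|.
|704.4 − 702.5| = 1.9 Hz.

1.9 Hz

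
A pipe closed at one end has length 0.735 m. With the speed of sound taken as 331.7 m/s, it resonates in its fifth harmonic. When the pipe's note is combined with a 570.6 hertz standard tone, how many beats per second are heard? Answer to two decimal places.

6.48 Hz

Closed pipe (odd harmonics): f_n = n·v/(4L) = 5·331.7/(4·0.735) = 564.1156 Hz.
f_beat = |564.1156 − 570.6| = 6.48 Hz.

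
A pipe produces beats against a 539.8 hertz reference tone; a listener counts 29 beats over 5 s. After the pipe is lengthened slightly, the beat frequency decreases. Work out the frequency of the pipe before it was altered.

Beat frequency = 29/5 = 5.8 Hz.
|f − 539.8| = 5.8, so the pipe was at either 534 Hz or 545.6 Hz.
A longer pipe has a lower fundamental; the adjustment lowers the pipe's frequency.
The beat rate fell, so the adjustment moved the pipe toward 539.8 Hz — it must have started above the reference.

545.6 Hz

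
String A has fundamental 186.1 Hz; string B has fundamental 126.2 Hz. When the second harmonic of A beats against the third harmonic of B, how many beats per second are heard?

6.4 Hz

Second harmonic of the first: 2·186.1 = 372.2 Hz.
Third harmonic of the second: 3·126.2 = 378.6 Hz.
f_beat = |372.2 − 378.6| = 6.4 Hz.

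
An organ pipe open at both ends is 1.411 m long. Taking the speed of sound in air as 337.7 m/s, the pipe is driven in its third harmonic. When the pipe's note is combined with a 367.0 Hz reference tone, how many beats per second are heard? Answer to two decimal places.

Open pipe: f_n = n·v/(2L) = 3·337.7/(2·1.411) = 359.0007 Hz.
f_beat = |359.0007 − 367.0| = 8.00 Hz.

8.00 Hz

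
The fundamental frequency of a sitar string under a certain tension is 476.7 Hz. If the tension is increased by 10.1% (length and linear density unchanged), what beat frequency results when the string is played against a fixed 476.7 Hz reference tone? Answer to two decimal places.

For a string, f ∝ √T, so the new frequency is 476.7·√1.101 = 500.1944 Hz.
f_beat = |500.1944 − 476.7| = 23.49 Hz.

23.49 Hz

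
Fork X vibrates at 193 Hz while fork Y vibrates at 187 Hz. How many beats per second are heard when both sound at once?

f_beat = |f₁ − f₂|.
|193 − 187| = 6 Hz.

6 Hz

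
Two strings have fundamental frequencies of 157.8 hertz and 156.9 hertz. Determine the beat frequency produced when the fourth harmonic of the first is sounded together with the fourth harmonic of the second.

3.6 Hz

Fourth harmonic of the first: 4·157.8 = 631.2 Hz.
Fourth harmonic of the second: 4·156.9 = 627.6 Hz.
f_beat = |631.2 − 627.6| = 3.6 Hz.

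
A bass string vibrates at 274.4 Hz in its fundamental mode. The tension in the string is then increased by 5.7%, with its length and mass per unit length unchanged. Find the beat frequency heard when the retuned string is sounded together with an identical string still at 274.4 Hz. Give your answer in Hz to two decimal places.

7.71 Hz

For a string, f ∝ √T, so the new frequency is 274.4·√1.057 = 282.1120 Hz.
f_beat = |282.1120 − 274.4| = 7.71 Hz.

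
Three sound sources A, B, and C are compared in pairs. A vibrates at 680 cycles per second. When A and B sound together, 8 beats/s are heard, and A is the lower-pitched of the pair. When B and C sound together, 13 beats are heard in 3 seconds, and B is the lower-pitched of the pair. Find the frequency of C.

B is above A, so f_B = 680 + 8 = 688 Hz.
B–C: Beat frequency = 13/3 = 4.3333 Hz.
C is above B, so f_C = 688 + 4.3333 = 692.3333 Hz.

692.3333 Hz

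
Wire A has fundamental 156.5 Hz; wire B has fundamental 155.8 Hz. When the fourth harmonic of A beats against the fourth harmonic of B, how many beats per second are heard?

Fourth harmonic of the first: 4·156.5 = 626.0 Hz.
Fourth harmonic of the second: 4·155.8 = 623.2 Hz.
f_beat = |626.0 − 623.2| = 2.8 Hz.

2.8 Hz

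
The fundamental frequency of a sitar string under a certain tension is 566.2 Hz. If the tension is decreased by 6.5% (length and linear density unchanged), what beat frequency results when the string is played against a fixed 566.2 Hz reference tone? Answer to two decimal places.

18.71 Hz

For a string, f ∝ √T, so the new frequency is 566.2·√0.935 = 547.4893 Hz.
f_beat = |547.4893 − 566.2| = 18.71 Hz.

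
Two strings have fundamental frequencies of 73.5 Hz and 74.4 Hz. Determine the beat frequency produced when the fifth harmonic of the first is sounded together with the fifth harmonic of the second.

4.5 Hz

Fifth harmonic of the first: 5·73.5 = 367.5 Hz.
Fifth harmonic of the second: 5·74.4 = 372.0 Hz.
f_beat = |367.5 − 372.0| = 4.5 Hz.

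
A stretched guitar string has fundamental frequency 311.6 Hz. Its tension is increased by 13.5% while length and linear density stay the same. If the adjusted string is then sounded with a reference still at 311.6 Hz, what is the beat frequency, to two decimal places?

20.37 Hz

For a string, f ∝ √T, so the new frequency is 311.6·√1.135 = 331.9674 Hz.
f_beat = |331.9674 − 311.6| = 20.37 Hz.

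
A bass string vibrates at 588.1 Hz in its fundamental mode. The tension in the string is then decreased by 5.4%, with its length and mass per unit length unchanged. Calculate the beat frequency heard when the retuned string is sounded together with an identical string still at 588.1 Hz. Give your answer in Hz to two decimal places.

For a string, f ∝ √T, so the new frequency is 588.1·√0.946 = 572.0009 Hz.
f_beat = |572.0009 − 588.1| = 16.10 Hz.

16.10 Hz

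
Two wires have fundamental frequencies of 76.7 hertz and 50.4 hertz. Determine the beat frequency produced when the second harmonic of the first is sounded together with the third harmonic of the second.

2.2 Hz

Second harmonic of the first: 2·76.7 = 153.4 Hz.
Third harmonic of the second: 3·50.4 = 151.2 Hz.
f_beat = |153.4 − 151.2| = 2.2 Hz.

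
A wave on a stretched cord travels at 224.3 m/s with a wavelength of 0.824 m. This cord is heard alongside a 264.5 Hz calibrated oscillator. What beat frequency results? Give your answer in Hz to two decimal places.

Source frequency f = v/λ = 224.3/0.824 = 272.2087 Hz.
f_beat = |272.2087 − 264.5| = 7.71 Hz.

7.71 Hz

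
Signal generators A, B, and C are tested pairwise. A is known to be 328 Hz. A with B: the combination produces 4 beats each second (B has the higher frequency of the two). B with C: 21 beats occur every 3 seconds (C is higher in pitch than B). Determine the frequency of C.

339 Hz

B is above A, so f_B = 328 + 4 = 332 Hz.
B–C: Beat frequency = 21/3 = 7 Hz.
C is above B, so f_C = 332 + 7 = 339 Hz.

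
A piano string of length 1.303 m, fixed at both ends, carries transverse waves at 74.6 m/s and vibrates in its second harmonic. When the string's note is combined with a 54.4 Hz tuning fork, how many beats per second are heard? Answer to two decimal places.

2.85 Hz

For a string fixed at both ends, f_n = n·v/(2L) = 2·74.6/(2·1.303) = 57.2525 Hz.
f_beat = |57.2525 − 54.4| = 2.85 Hz.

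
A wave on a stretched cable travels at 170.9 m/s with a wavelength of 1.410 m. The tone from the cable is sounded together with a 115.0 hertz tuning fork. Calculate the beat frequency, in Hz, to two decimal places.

6.21 Hz

Source frequency f = v/λ = 170.9/1.410 = 121.2057 Hz.
f_beat = |121.2057 − 115.0| = 6.21 Hz.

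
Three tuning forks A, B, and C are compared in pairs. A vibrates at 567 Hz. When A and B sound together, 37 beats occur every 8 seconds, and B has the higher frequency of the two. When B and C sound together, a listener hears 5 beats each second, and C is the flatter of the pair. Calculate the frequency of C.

A–B: Beat frequency = 37/8 = 4.625 Hz.
B is above A, so f_B = 567 + 4.625 = 571.625 Hz.
C is below B, so f_C = 571.625 − 5 = 566.625 Hz.

566.625 Hz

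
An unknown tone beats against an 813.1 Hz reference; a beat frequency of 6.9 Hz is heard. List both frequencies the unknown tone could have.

806.2 Hz or 820 Hz

|f − 813.1| = 6.9, so f = 813.1 ± 6.9.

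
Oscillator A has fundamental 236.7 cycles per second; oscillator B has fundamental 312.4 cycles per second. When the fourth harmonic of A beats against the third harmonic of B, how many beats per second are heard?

Fourth harmonic of the first: 4·236.7 = 946.8 Hz.
Third harmonic of the second: 3·312.4 = 937.2 Hz.
f_beat = |946.8 − 937.2| = 9.6 Hz.

9.6 Hz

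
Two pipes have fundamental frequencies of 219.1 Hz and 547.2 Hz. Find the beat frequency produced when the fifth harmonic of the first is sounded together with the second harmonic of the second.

1.1 Hz

Fifth harmonic of the first: 5·219.1 = 1095.5 Hz.
Second harmonic of the second: 2·547.2 = 1094.4 Hz.
f_beat = |1095.5 − 1094.4| = 1.1 Hz.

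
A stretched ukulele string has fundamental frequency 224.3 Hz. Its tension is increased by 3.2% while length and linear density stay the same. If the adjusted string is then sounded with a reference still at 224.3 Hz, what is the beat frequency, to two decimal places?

3.56 Hz

For a string, f ∝ √T, so the new frequency is 224.3·√1.032 = 227.8605 Hz.
f_beat = |227.8605 − 224.3| = 3.56 Hz.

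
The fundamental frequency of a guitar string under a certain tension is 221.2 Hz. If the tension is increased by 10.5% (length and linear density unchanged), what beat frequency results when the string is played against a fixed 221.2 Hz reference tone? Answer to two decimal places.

11.32 Hz

For a string, f ∝ √T, so the new frequency is 221.2·√1.105 = 232.5232 Hz.
f_beat = |232.5232 − 221.2| = 11.32 Hz.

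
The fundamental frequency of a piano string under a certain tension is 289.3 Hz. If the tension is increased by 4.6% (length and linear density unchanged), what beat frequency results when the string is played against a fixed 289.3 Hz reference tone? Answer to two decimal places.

For a string, f ∝ √T, so the new frequency is 289.3·√1.046 = 295.8791 Hz.
f_beat = |295.8791 − 289.3| = 6.58 Hz.

6.58 Hz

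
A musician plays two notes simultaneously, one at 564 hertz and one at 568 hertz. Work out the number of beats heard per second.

4 Hz

The beat frequency equals the magnitude of the frequency difference.
|564 − 568| = 4 Hz.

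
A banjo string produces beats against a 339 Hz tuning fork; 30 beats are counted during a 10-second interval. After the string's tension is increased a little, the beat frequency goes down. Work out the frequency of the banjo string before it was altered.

336 Hz

Beat frequency = 30/10 = 3 Hz.
|f − 339| = 3, so the banjo string was at either 336 Hz or 342 Hz.
Higher tension means higher frequency; the adjustment raises the banjo string's frequency.
The beat rate fell, so the adjustment moved the banjo string toward 339 Hz — it must have started below the reference.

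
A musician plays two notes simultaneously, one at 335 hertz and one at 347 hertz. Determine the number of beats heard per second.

12 Hz

The beat frequency equals the magnitude of the frequency difference.
|335 − 347| = 12 Hz.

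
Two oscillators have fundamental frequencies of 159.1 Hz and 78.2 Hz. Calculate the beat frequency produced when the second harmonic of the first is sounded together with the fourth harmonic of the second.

5.4 Hz

Second harmonic of the first: 2·159.1 = 318.2 Hz.
Fourth harmonic of the second: 4·78.2 = 312.8 Hz.
f_beat = |318.2 − 312.8| = 5.4 Hz.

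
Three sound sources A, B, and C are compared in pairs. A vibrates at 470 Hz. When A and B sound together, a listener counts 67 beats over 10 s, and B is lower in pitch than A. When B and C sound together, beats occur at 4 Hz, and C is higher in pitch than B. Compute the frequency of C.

A–B: Beat frequency = 67/10 = 6.7 Hz.
B is below A, so f_B = 470 − 6.7 = 463.3 Hz.
C is above B, so f_C = 463.3 + 4 = 467.3 Hz.

467.3 Hz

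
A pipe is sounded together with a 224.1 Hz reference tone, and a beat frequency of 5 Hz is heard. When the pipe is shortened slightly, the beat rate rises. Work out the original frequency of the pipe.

229.1 Hz

|f − 224.1| = 5, so the pipe was at either 219.1 Hz or 229.1 Hz.
A shorter pipe has a higher fundamental; the adjustment raises the pipe's frequency.
The beat rate rose, so the adjustment moved the pipe further from 224.1 Hz — it was already above the reference.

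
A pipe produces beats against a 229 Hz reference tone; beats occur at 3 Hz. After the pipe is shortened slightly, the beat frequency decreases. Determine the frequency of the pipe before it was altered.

|f − 229| = 3, so the pipe was at either 226 Hz or 232 Hz.
A shorter pipe has a higher fundamental; the adjustment raises the pipe's frequency.
The beat rate fell, so the adjustment moved the pipe toward 229 Hz — it must have started below the reference.

226 Hz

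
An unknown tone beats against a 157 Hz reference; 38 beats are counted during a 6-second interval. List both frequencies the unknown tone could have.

150.6667 Hz or 163.3333 Hz

Beat frequency = 38/6 = 6.3333 Hz.
|f − 157| = 6.3333, so f = 157 ± 6.3333.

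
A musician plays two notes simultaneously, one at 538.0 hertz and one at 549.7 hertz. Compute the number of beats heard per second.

11.7 Hz

Beats arise from superposition of two nearby frequencies; the beat rate is |f₁ − f₂|.
|538.0 − 549.7| = 11.7 Hz.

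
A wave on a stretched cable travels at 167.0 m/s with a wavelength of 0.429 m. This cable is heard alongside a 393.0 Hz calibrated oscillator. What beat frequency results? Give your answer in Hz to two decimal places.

Source frequency f = v/λ = 167.0/0.429 = 389.2774 Hz.
f_beat = |389.2774 − 393.0| = 3.72 Hz.

3.72 Hz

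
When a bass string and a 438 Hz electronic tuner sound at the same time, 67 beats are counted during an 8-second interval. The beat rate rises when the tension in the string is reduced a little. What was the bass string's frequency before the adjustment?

429.625 Hz

Beat frequency = 67/8 = 8.375 Hz.
|f − 438| = 8.375, so the bass string was at either 429.625 Hz or 446.375 Hz.
Lower tension means lower frequency; the adjustment lowers the bass string's frequency.
The beat rate rose, so the adjustment moved the bass string further from 438 Hz — it was already below the reference.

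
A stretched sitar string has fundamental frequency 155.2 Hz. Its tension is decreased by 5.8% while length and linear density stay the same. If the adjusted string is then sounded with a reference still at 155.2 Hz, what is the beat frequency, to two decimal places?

4.57 Hz

For a string, f ∝ √T, so the new frequency is 155.2·√0.942 = 150.6320 Hz.
f_beat = |150.6320 − 155.2| = 4.57 Hz.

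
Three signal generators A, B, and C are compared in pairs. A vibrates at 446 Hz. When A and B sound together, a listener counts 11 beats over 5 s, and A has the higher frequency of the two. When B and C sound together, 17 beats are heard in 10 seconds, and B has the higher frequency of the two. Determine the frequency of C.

A–B: Beat frequency = 11/5 = 2.2 Hz.
B is below A, so f_B = 446 − 2.2 = 443.8 Hz.
B–C: Beat frequency = 17/10 = 1.7 Hz.
C is below B, so f_C = 443.8 − 1.7 = 442.1 Hz.

442.1 Hz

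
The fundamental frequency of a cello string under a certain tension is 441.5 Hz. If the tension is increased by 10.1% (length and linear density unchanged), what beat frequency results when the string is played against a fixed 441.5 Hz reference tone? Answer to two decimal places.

21.76 Hz

For a string, f ∝ √T, so the new frequency is 441.5·√1.101 = 463.2595 Hz.
f_beat = |463.2595 − 441.5| = 21.76 Hz.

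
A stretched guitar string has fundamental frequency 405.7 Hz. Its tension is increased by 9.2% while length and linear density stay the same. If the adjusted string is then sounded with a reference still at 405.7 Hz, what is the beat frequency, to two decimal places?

For a string, f ∝ √T, so the new frequency is 405.7·√1.092 = 423.9516 Hz.
f_beat = |423.9516 − 405.7| = 18.25 Hz.

18.25 Hz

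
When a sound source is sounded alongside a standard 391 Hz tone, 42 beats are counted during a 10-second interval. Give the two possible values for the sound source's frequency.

386.8 Hz or 395.2 Hz

Beat frequency = 42/10 = 4.2 Hz.
|f − 391| = 4.2, so f = 391 ± 4.2.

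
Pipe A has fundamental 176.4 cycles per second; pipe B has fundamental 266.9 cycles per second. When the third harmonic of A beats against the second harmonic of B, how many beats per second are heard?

Third harmonic of the first: 3·176.4 = 529.2 Hz.
Second harmonic of the second: 2·266.9 = 533.8 Hz.
f_beat = |529.2 − 533.8| = 4.6 Hz.

4.6 Hz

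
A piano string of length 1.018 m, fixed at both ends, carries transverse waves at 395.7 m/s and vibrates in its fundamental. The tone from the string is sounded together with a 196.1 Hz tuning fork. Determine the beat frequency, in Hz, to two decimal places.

1.75 Hz

For a string fixed at both ends, f_n = n·v/(2L) = 1·395.7/(2·1.018) = 194.3517 Hz.
f_beat = |194.3517 − 196.1| = 1.75 Hz.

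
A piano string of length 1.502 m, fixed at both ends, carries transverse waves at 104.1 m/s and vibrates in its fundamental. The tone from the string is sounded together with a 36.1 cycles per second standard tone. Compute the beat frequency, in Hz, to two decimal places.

For a string fixed at both ends, f_n = n·v/(2L) = 1·104.1/(2·1.502) = 34.6538 Hz.
f_beat = |34.6538 − 36.1| = 1.45 Hz.

1.45 Hz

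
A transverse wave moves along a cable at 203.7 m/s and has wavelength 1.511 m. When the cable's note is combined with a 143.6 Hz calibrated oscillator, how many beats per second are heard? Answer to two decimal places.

Source frequency f = v/λ = 203.7/1.511 = 134.8114 Hz.
f_beat = |134.8114 − 143.6| = 8.79 Hz.

8.79 Hz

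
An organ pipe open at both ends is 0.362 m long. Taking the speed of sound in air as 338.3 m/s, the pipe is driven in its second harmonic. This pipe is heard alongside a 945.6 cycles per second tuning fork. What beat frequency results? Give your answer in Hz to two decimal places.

11.07 Hz

Open pipe: f_n = n·v/(2L) = 2·338.3/(2·0.362) = 934.5304 Hz.
f_beat = |934.5304 − 945.6| = 11.07 Hz.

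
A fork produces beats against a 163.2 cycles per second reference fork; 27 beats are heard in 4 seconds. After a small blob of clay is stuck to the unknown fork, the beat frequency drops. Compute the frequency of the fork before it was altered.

169.95 Hz

Beat frequency = 27/4 = 6.75 Hz.
|f − 163.2| = 6.75, so the fork was at either 156.45 Hz or 169.95 Hz.
Adding mass to a fork lowers its frequency; the adjustment lowers the fork's frequency.
The beat rate fell, so the adjustment moved the fork toward 163.2 Hz — it must have started above the reference.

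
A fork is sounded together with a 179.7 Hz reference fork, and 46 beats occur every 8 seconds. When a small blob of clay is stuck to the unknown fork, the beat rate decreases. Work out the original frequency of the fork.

Beat frequency = 46/8 = 5.75 Hz.
|f − 179.7| = 5.75, so the fork was at either 173.95 Hz or 185.45 Hz.
Adding mass to a fork lowers its frequency; the adjustment lowers the fork's frequency.
The beat rate fell, so the adjustment moved the fork toward 179.7 Hz — it must have started above the reference.

185.45 Hz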